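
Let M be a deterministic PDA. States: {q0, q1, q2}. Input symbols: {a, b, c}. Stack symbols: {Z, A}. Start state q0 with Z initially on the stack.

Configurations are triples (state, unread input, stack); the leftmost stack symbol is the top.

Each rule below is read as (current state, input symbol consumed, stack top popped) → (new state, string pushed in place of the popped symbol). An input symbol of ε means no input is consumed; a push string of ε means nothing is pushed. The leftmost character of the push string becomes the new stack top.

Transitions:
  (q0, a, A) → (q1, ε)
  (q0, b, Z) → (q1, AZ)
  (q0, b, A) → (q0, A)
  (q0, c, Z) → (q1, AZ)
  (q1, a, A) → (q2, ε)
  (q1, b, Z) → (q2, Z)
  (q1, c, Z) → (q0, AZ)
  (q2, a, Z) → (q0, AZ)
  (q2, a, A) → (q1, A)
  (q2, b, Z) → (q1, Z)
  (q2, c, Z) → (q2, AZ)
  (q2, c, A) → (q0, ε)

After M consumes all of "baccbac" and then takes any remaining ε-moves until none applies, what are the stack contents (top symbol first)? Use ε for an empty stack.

AZ

(q0, baccbac, Z)
  read b, top Z: go to q1, push AZ → (q1, accbac, AZ)
  read a, top A: go to q2, push ε → (q2, ccbac, Z)
  read c, top Z: go to q2, push AZ → (q2, cbac, AZ)
  read c, top A: go to q0, push ε → (q0, bac, Z)
  read b, top Z: go to q1, push AZ → (q1, ac, AZ)
  read a, top A: go to q2, push ε → (q2, c, Z)
  read c, top Z: go to q2, push AZ → (q2, ε, AZ)
All input consumed in state q2 with stack AZ.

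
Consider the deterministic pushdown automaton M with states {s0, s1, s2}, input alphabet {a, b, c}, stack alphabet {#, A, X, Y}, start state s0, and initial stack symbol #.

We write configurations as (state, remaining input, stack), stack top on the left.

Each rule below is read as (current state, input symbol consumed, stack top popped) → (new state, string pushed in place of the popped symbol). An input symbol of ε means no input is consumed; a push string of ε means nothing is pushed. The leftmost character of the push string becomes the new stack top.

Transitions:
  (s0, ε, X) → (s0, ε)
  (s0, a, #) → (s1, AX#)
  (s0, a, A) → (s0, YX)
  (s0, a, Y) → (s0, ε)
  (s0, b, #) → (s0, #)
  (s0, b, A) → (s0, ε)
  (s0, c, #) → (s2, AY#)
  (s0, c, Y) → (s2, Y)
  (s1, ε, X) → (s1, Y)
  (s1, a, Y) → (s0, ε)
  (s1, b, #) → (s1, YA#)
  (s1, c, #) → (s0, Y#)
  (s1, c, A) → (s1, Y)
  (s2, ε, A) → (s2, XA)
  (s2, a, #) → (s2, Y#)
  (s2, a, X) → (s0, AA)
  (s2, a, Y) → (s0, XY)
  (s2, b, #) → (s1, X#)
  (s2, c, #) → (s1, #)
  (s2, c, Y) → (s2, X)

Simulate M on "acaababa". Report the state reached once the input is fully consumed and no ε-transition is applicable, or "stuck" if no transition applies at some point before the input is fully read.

(s0, acaababa, #)
  read a, top #: go to s1, push AX# → (s1, caababa, AX#)
  read c, top A: go to s1, push Y → (s1, aababa, YX#)
  read a, top Y: go to s0, push ε → (s0, ababa, X#)
  ε-move, top X: go to s0, push ε → (s0, ababa, #)
  read a, top #: go to s1, push AX# → (s1, baba, AX#)
No transition for (s1, b, top A); M blocks with input baba remaining.

stuck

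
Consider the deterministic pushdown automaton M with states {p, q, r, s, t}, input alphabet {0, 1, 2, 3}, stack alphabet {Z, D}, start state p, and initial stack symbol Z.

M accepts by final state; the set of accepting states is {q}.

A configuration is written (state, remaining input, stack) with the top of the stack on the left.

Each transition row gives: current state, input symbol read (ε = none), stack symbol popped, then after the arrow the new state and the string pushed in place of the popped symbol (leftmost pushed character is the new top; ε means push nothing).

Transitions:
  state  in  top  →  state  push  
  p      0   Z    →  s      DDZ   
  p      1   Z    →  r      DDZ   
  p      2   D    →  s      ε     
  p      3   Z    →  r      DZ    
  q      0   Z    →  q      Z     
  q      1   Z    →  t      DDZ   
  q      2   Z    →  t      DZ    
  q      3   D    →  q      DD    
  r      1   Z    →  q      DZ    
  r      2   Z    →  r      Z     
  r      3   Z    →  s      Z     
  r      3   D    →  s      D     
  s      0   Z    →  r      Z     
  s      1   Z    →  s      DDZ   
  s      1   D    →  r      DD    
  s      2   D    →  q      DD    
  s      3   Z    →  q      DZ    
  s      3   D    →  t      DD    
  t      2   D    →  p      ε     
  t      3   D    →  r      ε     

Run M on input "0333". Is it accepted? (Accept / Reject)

(p, 0333, Z)
  read 0, top Z: go to s, push DDZ → (s, 333, DDZ)
  read 3, top D: go to t, push DD → (t, 33, DDDZ)
  read 3, top D: go to r, push ε → (r, 3, DDZ)
  read 3, top D: go to s, push D → (s, ε, DDZ)
All input consumed; state s ∉ F and no further ε-move applies.

Reject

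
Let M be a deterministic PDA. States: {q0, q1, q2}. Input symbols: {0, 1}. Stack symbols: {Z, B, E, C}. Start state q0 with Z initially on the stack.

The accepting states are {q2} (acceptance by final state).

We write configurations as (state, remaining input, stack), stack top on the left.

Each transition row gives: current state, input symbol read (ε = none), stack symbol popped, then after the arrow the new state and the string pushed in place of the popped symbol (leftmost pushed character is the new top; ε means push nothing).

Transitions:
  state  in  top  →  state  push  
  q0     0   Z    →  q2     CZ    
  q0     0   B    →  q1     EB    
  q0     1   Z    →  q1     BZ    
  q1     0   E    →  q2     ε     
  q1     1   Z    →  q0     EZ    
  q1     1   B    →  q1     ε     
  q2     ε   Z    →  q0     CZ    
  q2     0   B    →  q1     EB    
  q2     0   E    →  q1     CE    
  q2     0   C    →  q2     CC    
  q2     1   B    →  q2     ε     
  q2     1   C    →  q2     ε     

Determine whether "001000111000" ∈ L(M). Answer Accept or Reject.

(q0, 001000111000, Z) ⊢ (q2, 01000111000, CZ) ⊢ (q2, 1000111000, CCZ) ⊢ (q2, 000111000, CZ) ⊢ (q2, 00111000, CCZ) ⊢ (q2, 0111000, CCCZ) ⊢ (q2, 111000, CCCCZ) ⊢ (q2, 11000, CCCZ) ⊢ (q2, 1000, CCZ) ⊢ (q2, 000, CZ) ⊢ (q2, 00, CCZ) ⊢ (q2, 0, CCCZ) ⊢ (q2, ε, CCCCZ)
All input consumed; state q2 ∈ F.

Accept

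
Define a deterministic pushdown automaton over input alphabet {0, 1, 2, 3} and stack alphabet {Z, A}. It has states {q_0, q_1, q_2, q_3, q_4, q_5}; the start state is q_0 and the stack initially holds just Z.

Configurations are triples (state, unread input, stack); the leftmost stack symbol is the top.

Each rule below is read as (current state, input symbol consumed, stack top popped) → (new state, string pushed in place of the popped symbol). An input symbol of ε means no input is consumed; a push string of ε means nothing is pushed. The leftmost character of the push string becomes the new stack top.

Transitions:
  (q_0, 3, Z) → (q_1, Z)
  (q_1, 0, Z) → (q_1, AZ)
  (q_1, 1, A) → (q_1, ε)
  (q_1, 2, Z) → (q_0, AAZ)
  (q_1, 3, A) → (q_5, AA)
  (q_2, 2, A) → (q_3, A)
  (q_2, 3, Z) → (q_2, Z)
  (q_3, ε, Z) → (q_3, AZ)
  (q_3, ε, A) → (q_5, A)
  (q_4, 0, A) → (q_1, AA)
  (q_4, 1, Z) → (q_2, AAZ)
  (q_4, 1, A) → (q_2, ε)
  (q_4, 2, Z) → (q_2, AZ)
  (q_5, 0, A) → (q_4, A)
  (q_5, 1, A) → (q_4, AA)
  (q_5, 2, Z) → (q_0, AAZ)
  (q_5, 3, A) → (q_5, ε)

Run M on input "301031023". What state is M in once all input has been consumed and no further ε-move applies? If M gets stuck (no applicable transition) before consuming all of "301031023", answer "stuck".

(q_0, 301031023, Z) ⊢ (q_1, 01031023, Z) ⊢ (q_1, 1031023, AZ) ⊢ (q_1, 031023, Z) ⊢ (q_1, 31023, AZ) ⊢ (q_5, 1023, AAZ) ⊢ (q_4, 023, AAAZ) ⊢ (q_1, 23, AAAAZ)
No transition for (q_1, 2, top A); M blocks with input 23 remaining.

stuck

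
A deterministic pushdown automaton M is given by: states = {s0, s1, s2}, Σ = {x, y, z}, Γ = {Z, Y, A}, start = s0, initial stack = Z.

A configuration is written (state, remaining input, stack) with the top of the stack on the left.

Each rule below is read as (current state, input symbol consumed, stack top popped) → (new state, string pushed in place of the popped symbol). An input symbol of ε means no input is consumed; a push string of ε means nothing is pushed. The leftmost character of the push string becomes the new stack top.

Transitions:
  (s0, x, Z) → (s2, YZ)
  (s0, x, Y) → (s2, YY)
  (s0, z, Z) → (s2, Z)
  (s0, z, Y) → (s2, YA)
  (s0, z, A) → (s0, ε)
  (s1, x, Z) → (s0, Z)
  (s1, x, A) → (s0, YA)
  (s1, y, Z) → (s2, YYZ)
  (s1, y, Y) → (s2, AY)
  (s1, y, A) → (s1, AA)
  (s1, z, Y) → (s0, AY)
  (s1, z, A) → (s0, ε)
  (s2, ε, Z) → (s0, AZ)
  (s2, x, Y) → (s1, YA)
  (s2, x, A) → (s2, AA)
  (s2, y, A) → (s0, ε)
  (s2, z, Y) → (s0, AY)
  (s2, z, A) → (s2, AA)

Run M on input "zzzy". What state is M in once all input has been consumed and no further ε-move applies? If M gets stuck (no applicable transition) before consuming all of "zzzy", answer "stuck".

stuck

(s0, zzzy, Z)
  read z, top Z: go to s2, push Z → (s2, zzy, Z)
  ε-move, top Z: go to s0, push AZ → (s0, zzy, AZ)
  read z, top A: go to s0, push ε → (s0, zy, Z)
  read z, top Z: go to s2, push Z → (s2, y, Z)
  ε-move, top Z: go to s0, push AZ → (s0, y, AZ)
No transition for (s0, y, top A); M blocks with input y remaining.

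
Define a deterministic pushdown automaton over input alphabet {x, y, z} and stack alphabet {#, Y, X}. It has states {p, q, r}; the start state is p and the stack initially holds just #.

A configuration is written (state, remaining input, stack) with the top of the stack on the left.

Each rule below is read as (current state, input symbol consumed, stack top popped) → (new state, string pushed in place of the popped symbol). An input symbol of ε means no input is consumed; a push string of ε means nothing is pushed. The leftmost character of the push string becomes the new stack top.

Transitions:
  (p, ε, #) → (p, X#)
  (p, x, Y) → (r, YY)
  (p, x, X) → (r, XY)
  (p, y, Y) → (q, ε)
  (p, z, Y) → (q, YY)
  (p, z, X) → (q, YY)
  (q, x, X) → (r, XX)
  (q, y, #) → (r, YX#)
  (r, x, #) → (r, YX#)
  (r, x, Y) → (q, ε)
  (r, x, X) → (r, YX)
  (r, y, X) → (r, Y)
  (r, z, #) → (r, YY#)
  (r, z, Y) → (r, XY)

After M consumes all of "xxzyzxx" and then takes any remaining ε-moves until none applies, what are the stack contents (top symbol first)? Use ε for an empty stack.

(p, xxzyzxx, #) ⊢ (p, xxzyzxx, X#) ⊢ (r, xzyzxx, XY#) ⊢ (r, zyzxx, YXY#) ⊢ (r, yzxx, XYXY#) ⊢ (r, zxx, YYXY#) ⊢ (r, xx, XYYXY#) ⊢ (r, x, YXYYXY#) ⊢ (q, ε, XYYXY#)
All input consumed in state q with stack XYYXY#.

XYYXY#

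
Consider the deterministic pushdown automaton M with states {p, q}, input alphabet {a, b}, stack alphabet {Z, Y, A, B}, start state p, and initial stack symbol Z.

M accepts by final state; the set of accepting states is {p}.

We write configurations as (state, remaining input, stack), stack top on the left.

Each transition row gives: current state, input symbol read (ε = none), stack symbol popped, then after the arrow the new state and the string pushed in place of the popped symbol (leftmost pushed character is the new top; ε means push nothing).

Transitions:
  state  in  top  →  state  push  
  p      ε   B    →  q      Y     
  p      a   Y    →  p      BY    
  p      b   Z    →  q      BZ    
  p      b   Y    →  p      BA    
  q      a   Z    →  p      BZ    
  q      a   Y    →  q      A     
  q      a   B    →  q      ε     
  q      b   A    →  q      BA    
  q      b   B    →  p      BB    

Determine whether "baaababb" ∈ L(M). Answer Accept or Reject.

(p, baaababb, Z)
  read b, top Z: go to q, push BZ → (q, aaababb, BZ)
  read a, top B: go to q, push ε → (q, aababb, Z)
  read a, top Z: go to p, push BZ → (p, ababb, BZ)
  ε-move, top B: go to q, push Y → (q, ababb, YZ)
  read a, top Y: go to q, push A → (q, babb, AZ)
  read b, top A: go to q, push BA → (q, abb, BAZ)
  read a, top B: go to q, push ε → (q, bb, AZ)
  read b, top A: go to q, push BA → (q, b, BAZ)
  read b, top B: go to p, push BB → (p, ε, BBAZ)
All input consumed; state p ∈ F.

Accept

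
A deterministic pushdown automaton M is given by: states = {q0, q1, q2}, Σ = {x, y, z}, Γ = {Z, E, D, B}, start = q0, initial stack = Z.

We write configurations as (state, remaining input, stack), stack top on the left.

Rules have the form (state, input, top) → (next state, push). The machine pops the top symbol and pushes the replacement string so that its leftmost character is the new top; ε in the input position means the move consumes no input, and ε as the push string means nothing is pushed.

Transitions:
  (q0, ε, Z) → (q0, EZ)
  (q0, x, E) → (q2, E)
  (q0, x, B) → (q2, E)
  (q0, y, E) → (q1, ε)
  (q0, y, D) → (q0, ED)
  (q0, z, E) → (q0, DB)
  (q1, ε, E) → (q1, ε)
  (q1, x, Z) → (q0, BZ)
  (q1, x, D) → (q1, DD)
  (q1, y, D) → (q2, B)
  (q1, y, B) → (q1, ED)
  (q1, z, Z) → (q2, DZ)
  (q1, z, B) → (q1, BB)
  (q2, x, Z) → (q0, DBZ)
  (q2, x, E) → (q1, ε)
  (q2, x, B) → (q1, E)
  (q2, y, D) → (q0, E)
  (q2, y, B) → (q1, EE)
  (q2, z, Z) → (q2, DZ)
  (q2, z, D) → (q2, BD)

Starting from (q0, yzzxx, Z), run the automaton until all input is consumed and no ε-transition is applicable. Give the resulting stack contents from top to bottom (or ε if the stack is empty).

(q0, yzzxx, Z) ⊢ (q0, yzzxx, EZ) ⊢ (q1, zzxx, Z) ⊢ (q2, zxx, DZ) ⊢ (q2, xx, BDZ) ⊢ (q1, x, EDZ) ⊢ (q1, x, DZ) ⊢ (q1, ε, DDZ)
All input consumed in state q1 with stack DDZ.

DDZ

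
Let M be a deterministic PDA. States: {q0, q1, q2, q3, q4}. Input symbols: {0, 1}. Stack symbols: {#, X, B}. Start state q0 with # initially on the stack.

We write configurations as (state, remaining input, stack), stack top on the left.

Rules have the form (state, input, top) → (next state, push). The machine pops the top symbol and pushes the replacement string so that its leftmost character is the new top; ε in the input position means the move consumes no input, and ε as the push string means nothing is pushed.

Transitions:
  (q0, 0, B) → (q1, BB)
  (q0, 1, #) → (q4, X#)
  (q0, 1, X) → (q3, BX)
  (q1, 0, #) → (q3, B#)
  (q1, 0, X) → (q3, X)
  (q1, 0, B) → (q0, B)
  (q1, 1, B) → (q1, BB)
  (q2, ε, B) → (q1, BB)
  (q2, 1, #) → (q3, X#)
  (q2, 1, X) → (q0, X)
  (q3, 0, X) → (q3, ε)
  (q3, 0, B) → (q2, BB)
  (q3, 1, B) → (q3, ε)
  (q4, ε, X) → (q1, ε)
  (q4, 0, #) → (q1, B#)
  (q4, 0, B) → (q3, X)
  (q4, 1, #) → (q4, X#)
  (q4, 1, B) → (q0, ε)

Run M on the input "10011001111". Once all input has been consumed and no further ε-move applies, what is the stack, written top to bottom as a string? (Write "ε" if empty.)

(q0, 10011001111, #)
  read 1, top #: go to q4, push X# → (q4, 0011001111, X#)
  ε-move, top X: go to q1, push ε → (q1, 0011001111, #)
  read 0, top #: go to q3, push B# → (q3, 011001111, B#)
  read 0, top B: go to q2, push BB → (q2, 11001111, BB#)
  ε-move, top B: go to q1, push BB → (q1, 11001111, BBB#)
  read 1, top B: go to q1, push BB → (q1, 1001111, BBBB#)
  read 1, top B: go to q1, push BB → (q1, 001111, BBBBB#)
  read 0, top B: go to q0, push B → (q0, 01111, BBBBB#)
  read 0, top B: go to q1, push BB → (q1, 1111, BBBBBB#)
  read 1, top B: go to q1, push BB → (q1, 111, BBBBBBB#)
  read 1, top B: go to q1, push BB → (q1, 11, BBBBBBBB#)
  read 1, top B: go to q1, push BB → (q1, 1, BBBBBBBBB#)
  read 1, top B: go to q1, push BB → (q1, ε, BBBBBBBBBB#)
All input consumed in state q1 with stack BBBBBBBBBB#.

BBBBBBBBBB#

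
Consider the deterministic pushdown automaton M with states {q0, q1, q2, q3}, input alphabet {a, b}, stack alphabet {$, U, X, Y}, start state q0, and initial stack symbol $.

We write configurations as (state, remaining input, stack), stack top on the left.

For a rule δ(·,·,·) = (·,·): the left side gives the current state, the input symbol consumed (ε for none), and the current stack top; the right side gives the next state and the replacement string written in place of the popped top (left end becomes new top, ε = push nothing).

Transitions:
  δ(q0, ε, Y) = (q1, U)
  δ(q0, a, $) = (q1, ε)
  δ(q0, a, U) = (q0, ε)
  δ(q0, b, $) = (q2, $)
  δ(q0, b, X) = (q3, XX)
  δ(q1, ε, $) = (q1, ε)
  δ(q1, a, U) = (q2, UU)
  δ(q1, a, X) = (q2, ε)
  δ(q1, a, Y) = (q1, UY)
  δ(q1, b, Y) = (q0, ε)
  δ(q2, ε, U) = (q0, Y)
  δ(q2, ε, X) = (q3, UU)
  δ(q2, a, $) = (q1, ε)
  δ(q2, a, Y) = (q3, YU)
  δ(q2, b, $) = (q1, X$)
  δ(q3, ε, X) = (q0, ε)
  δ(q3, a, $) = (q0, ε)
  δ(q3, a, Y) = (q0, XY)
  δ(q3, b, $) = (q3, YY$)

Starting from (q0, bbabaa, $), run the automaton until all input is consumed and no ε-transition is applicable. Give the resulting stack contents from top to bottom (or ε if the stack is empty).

ε

(q0, bbabaa, $)
  read b, top $: go to q2, push $ → (q2, babaa, $)
  read b, top $: go to q1, push X$ → (q1, abaa, X$)
  read a, top X: go to q2, push ε → (q2, baa, $)
  read b, top $: go to q1, push X$ → (q1, aa, X$)
  read a, top X: go to q2, push ε → (q2, a, $)
  read a, top $: go to q1, push ε → (q1, ε, ε)
All input consumed in state q1 with stack ε.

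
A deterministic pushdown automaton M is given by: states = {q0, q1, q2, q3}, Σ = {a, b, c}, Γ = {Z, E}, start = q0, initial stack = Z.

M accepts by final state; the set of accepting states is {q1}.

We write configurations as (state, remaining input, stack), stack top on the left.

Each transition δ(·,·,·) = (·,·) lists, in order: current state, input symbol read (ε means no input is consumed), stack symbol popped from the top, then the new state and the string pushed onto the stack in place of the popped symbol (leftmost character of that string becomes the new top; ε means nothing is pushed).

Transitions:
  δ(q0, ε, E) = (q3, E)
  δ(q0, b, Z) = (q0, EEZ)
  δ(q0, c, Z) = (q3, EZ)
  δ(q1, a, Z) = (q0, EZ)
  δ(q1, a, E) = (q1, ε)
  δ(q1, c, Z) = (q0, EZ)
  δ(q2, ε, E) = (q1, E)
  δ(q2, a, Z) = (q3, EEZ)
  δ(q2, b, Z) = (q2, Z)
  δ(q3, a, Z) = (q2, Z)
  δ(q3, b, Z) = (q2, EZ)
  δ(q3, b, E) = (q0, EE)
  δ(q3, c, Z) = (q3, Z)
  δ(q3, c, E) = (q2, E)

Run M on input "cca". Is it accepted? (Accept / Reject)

Accept

(q0, cca, Z)
  read c, top Z: go to q3, push EZ → (q3, ca, EZ)
  read c, top E: go to q2, push E → (q2, a, EZ)
  ε-move, top E: go to q1, push E → (q1, a, EZ)
  read a, top E: go to q1, push ε → (q1, ε, Z)
All input consumed; state q1 ∈ F.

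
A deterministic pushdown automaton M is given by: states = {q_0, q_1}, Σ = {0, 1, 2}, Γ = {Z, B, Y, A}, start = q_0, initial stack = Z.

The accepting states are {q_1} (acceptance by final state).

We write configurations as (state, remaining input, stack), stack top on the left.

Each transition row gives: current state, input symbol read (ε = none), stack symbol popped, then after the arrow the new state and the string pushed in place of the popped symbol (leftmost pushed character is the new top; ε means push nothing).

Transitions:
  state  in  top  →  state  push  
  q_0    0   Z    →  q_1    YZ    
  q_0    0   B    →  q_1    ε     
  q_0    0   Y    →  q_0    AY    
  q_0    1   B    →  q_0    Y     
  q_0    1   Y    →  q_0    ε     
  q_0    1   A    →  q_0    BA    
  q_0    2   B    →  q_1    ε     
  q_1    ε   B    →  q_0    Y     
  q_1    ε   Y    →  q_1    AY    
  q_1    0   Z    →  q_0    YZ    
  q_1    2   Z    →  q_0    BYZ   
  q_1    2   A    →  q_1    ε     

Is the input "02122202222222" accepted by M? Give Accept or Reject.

Reject

(q_0, 02122202222222, Z)
  read 0, top Z: go to q_1, push YZ → (q_1, 2122202222222, YZ)
  ε-move, top Y: go to q_1, push AY → (q_1, 2122202222222, AYZ)
  read 2, top A: go to q_1, push ε → (q_1, 122202222222, YZ)
  ε-move, top Y: go to q_1, push AY → (q_1, 122202222222, AYZ)
No transition applies at (q_1, 122202222222, AYZ); input not fully consumed.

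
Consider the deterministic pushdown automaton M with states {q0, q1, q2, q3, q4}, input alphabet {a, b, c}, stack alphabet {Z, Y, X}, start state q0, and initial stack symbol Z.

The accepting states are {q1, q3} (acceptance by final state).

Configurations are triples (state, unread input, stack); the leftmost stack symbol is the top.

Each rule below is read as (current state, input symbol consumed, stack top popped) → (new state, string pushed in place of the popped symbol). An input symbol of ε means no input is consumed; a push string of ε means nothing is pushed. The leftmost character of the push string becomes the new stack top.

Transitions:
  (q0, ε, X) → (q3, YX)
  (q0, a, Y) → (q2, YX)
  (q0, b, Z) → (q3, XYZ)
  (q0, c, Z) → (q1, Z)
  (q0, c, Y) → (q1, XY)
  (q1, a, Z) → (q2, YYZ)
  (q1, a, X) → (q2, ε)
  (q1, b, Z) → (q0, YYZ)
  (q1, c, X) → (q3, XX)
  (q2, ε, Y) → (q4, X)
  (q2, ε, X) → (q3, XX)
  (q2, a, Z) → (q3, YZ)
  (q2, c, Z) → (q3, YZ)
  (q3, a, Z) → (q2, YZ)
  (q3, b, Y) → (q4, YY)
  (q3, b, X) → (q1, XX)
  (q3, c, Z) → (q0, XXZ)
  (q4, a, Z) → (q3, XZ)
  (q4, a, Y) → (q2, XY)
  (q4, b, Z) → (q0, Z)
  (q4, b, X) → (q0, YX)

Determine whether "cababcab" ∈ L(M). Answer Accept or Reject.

Reject

(q0, cababcab, Z) ⊢ (q1, ababcab, Z) ⊢ (q2, babcab, YYZ) ⊢ (q4, babcab, XYZ) ⊢ (q0, abcab, YXYZ) ⊢ (q2, bcab, YXXYZ) ⊢ (q4, bcab, XXXYZ) ⊢ (q0, cab, YXXXYZ) ⊢ (q1, ab, XYXXXYZ) ⊢ (q2, b, YXXXYZ) ⊢ (q4, b, XXXXYZ) ⊢ (q0, ε, YXXXXYZ)
All input consumed; state q0 ∉ F and no further ε-move applies.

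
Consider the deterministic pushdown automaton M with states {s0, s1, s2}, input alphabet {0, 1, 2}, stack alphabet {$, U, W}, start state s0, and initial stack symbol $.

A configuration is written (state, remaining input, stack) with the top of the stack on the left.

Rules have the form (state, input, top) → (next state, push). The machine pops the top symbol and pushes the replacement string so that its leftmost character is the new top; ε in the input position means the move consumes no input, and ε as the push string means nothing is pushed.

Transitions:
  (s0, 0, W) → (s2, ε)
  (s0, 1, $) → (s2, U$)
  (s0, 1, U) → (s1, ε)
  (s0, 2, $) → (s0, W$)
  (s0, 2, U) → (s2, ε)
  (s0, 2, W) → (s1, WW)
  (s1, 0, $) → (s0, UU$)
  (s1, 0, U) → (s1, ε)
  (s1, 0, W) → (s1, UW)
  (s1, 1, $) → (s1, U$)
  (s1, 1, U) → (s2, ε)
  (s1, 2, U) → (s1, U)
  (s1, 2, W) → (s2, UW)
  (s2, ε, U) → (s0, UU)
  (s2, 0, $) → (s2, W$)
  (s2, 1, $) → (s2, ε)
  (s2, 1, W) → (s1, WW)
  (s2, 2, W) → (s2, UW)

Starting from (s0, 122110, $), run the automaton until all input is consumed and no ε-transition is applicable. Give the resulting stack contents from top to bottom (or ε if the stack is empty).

W$

(s0, 122110, $) ⊢ (s2, 22110, U$) ⊢ (s0, 22110, UU$) ⊢ (s2, 2110, U$) ⊢ (s0, 2110, UU$) ⊢ (s2, 110, U$) ⊢ (s0, 110, UU$) ⊢ (s1, 10, U$) ⊢ (s2, 0, $) ⊢ (s2, ε, W$)
All input consumed in state s2 with stack W$.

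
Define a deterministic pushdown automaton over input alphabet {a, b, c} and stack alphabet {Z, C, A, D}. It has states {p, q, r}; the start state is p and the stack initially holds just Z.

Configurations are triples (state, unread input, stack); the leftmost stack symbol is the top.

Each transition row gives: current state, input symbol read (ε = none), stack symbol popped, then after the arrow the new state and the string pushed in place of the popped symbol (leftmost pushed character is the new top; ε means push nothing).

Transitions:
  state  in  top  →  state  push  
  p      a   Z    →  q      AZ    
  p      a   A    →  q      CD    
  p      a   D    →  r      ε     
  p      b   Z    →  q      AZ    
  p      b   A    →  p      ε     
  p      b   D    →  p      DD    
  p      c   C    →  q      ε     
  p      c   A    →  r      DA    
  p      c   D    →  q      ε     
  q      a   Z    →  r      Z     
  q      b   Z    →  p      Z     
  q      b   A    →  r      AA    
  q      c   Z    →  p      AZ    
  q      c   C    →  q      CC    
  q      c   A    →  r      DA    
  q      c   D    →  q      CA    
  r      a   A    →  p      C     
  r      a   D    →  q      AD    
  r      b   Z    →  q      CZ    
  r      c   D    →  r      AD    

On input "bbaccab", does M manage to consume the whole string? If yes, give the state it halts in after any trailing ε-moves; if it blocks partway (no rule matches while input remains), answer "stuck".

(p, bbaccab, Z)
  read b, top Z: go to q, push AZ → (q, baccab, AZ)
  read b, top A: go to r, push AA → (r, accab, AAZ)
  read a, top A: go to p, push C → (p, ccab, CAZ)
  read c, top C: go to q, push ε → (q, cab, AZ)
  read c, top A: go to r, push DA → (r, ab, DAZ)
  read a, top D: go to q, push AD → (q, b, ADAZ)
  read b, top A: go to r, push AA → (r, ε, AADAZ)
All input consumed; M is in state r.

r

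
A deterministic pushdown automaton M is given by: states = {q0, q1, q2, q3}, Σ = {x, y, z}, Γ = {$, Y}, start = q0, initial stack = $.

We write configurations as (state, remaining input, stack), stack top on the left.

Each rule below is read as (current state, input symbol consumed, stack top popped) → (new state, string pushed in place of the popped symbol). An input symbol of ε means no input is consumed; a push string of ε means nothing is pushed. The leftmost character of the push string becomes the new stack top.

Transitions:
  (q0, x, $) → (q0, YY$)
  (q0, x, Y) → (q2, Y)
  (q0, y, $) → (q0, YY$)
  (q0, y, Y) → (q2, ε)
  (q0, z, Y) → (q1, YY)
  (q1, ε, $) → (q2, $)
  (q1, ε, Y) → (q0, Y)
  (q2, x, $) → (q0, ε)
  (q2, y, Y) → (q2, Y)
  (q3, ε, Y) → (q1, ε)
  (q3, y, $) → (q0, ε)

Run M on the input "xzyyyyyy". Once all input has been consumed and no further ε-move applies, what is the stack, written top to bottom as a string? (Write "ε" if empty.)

YY$

(q0, xzyyyyyy, $)
  read x, top $: go to q0, push YY$ → (q0, zyyyyyy, YY$)
  read z, top Y: go to q1, push YY → (q1, yyyyyy, YYY$)
  ε-move, top Y: go to q0, push Y → (q0, yyyyyy, YYY$)
  read y, top Y: go to q2, push ε → (q2, yyyyy, YY$)
  read y, top Y: go to q2, push Y → (q2, yyyy, YY$)
  read y, top Y: go to q2, push Y → (q2, yyy, YY$)
  read y, top Y: go to q2, push Y → (q2, yy, YY$)
  read y, top Y: go to q2, push Y → (q2, y, YY$)
  read y, top Y: go to q2, push Y → (q2, ε, YY$)
All input consumed in state q2 with stack YY$.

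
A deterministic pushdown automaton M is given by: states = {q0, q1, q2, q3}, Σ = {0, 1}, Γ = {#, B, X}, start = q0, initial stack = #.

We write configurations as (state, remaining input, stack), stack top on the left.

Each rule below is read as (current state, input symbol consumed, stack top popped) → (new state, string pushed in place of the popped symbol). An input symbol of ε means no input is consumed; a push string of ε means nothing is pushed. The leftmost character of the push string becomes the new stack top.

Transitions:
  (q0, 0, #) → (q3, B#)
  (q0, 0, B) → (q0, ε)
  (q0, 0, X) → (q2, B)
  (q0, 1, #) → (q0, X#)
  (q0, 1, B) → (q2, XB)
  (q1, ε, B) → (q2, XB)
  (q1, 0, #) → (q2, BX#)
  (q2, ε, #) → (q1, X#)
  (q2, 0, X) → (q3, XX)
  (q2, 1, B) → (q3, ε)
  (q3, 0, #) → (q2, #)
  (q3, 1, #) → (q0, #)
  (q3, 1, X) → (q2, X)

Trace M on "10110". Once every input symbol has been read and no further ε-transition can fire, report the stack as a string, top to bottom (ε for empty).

(q0, 10110, #) ⊢ (q0, 0110, X#) ⊢ (q2, 110, B#) ⊢ (q3, 10, #) ⊢ (q0, 0, #) ⊢ (q3, ε, B#)
All input consumed in state q3 with stack B#.

B#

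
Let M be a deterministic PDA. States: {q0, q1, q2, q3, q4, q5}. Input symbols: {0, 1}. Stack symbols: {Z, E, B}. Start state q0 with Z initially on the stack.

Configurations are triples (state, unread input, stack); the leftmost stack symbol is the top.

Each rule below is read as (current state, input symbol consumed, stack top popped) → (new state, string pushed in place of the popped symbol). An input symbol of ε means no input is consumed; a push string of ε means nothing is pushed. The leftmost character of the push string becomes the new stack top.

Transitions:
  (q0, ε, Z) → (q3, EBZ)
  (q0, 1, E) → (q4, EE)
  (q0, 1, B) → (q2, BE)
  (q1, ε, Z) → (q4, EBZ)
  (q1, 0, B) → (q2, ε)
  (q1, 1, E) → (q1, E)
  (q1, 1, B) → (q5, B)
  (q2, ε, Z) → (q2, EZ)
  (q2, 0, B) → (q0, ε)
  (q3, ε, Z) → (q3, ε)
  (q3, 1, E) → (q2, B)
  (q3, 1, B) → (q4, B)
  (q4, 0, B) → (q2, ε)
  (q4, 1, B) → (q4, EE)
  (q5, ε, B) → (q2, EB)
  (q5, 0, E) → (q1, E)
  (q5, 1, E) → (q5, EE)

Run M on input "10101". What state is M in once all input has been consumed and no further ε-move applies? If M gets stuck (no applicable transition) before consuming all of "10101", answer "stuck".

q4

(q0, 10101, Z)
  ε-move, top Z: go to q3, push EBZ → (q3, 10101, EBZ)
  read 1, top E: go to q2, push B → (q2, 0101, BBZ)
  read 0, top B: go to q0, push ε → (q0, 101, BZ)
  read 1, top B: go to q2, push BE → (q2, 01, BEZ)
  read 0, top B: go to q0, push ε → (q0, 1, EZ)
  read 1, top E: go to q4, push EE → (q4, ε, EEZ)
All input consumed; M is in state q4.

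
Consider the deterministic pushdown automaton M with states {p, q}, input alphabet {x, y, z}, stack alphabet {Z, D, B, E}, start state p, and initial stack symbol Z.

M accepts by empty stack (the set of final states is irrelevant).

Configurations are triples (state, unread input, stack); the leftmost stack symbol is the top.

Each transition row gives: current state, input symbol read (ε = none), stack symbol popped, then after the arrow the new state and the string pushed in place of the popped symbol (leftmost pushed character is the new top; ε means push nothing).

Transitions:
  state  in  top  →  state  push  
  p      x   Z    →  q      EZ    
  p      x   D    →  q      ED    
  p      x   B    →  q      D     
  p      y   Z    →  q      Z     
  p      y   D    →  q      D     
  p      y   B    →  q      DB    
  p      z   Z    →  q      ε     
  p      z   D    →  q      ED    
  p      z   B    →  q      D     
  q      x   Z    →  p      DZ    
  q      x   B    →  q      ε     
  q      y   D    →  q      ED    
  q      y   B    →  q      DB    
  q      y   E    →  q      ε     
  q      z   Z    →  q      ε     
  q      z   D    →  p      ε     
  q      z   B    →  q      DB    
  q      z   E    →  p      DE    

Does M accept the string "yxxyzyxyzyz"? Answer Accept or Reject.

(p, yxxyzyxyzyz, Z)
  read y, top Z: go to q, push Z → (q, xxyzyxyzyz, Z)
  read x, top Z: go to p, push DZ → (p, xyzyxyzyz, DZ)
  read x, top D: go to q, push ED → (q, yzyxyzyz, EDZ)
  read y, top E: go to q, push ε → (q, zyxyzyz, DZ)
  read z, top D: go to p, push ε → (p, yxyzyz, Z)
  read y, top Z: go to q, push Z → (q, xyzyz, Z)
  read x, top Z: go to p, push DZ → (p, yzyz, DZ)
  read y, top D: go to q, push D → (q, zyz, DZ)
  read z, top D: go to p, push ε → (p, yz, Z)
  read y, top Z: go to q, push Z → (q, z, Z)
  read z, top Z: go to q, push ε → (q, ε, ε)
All input consumed and the stack is empty.

Accept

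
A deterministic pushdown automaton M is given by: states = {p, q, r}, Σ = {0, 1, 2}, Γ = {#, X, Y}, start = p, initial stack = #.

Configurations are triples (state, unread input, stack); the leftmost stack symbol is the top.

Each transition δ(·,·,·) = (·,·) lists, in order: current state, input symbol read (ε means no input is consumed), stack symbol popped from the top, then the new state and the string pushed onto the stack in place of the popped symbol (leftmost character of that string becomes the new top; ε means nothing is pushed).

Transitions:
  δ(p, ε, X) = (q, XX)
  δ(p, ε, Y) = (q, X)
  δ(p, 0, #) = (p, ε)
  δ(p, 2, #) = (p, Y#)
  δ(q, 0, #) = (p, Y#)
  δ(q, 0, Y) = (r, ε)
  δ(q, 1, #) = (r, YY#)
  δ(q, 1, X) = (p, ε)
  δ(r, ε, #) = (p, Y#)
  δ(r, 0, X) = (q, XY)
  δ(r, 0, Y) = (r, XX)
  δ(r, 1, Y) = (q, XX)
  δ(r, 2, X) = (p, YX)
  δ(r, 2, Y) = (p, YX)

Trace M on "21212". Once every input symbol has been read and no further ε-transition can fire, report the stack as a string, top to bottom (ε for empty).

X#

(p, 21212, #)
  read 2, top #: go to p, push Y# → (p, 1212, Y#)
  ε-move, top Y: go to q, push X → (q, 1212, X#)
  read 1, top X: go to p, push ε → (p, 212, #)
  read 2, top #: go to p, push Y# → (p, 12, Y#)
  ε-move, top Y: go to q, push X → (q, 12, X#)
  read 1, top X: go to p, push ε → (p, 2, #)
  read 2, top #: go to p, push Y# → (p, ε, Y#)
  ε-move, top Y: go to q, push X → (q, ε, X#)
All input consumed in state q with stack X#.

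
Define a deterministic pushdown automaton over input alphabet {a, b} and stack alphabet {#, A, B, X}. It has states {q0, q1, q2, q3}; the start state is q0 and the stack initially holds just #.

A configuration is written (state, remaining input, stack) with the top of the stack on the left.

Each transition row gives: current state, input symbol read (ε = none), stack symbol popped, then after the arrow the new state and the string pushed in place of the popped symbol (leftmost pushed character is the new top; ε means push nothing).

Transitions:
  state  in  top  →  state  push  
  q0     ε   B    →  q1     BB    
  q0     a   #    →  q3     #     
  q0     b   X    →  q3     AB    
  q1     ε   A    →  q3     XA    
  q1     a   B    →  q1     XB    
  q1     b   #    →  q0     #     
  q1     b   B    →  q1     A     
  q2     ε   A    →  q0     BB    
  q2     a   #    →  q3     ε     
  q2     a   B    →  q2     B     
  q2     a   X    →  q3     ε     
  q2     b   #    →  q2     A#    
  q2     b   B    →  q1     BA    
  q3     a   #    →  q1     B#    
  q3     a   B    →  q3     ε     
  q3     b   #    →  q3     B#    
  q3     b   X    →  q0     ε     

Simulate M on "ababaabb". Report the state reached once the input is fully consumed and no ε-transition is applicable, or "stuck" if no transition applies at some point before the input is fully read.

q0

(q0, ababaabb, #) ⊢ (q3, babaabb, #) ⊢ (q3, abaabb, B#) ⊢ (q3, baabb, #) ⊢ (q3, aabb, B#) ⊢ (q3, abb, #) ⊢ (q1, bb, B#) ⊢ (q1, b, A#) ⊢ (q3, b, XA#) ⊢ (q0, ε, A#)
All input consumed; M is in state q0.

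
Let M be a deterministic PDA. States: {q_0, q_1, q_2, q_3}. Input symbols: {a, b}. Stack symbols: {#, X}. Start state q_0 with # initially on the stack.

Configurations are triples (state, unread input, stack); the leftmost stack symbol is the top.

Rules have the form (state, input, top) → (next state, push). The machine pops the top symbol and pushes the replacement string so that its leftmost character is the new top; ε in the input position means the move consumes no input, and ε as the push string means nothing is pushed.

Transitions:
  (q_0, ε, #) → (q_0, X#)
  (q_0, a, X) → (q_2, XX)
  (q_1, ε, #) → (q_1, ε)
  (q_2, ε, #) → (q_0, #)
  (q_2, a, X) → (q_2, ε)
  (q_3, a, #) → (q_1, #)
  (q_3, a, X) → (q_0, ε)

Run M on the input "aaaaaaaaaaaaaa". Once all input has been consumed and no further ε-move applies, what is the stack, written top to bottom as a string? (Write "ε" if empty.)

(q_0, aaaaaaaaaaaaaa, #)
  ε-move, top #: go to q_0, push X# → (q_0, aaaaaaaaaaaaaa, X#)
  read a, top X: go to q_2, push XX → (q_2, aaaaaaaaaaaaa, XX#)
  read a, top X: go to q_2, push ε → (q_2, aaaaaaaaaaaa, X#)
  read a, top X: go to q_2, push ε → (q_2, aaaaaaaaaaa, #)
  ε-move, top #: go to q_0, push # → (q_0, aaaaaaaaaaa, #)
  ε-move, top #: go to q_0, push X# → (q_0, aaaaaaaaaaa, X#)
  read a, top X: go to q_2, push XX → (q_2, aaaaaaaaaa, XX#)
  read a, top X: go to q_2, push ε → (q_2, aaaaaaaaa, X#)
  read a, top X: go to q_2, push ε → (q_2, aaaaaaaa, #)
  ε-move, top #: go to q_0, push # → (q_0, aaaaaaaa, #)
  ε-move, top #: go to q_0, push X# → (q_0, aaaaaaaa, X#)
  read a, top X: go to q_2, push XX → (q_2, aaaaaaa, XX#)
  read a, top X: go to q_2, push ε → (q_2, aaaaaa, X#)
  read a, top X: go to q_2, push ε → (q_2, aaaaa, #)
  ε-move, top #: go to q_0, push # → (q_0, aaaaa, #)
  ε-move, top #: go to q_0, push X# → (q_0, aaaaa, X#)
  read a, top X: go to q_2, push XX → (q_2, aaaa, XX#)
  read a, top X: go to q_2, push ε → (q_2, aaa, X#)
  read a, top X: go to q_2, push ε → (q_2, aa, #)
  ε-move, top #: go to q_0, push # → (q_0, aa, #)
  ε-move, top #: go to q_0, push X# → (q_0, aa, X#)
  read a, top X: go to q_2, push XX → (q_2, a, XX#)
  read a, top X: go to q_2, push ε → (q_2, ε, X#)
All input consumed in state q_2 with stack X#.

X#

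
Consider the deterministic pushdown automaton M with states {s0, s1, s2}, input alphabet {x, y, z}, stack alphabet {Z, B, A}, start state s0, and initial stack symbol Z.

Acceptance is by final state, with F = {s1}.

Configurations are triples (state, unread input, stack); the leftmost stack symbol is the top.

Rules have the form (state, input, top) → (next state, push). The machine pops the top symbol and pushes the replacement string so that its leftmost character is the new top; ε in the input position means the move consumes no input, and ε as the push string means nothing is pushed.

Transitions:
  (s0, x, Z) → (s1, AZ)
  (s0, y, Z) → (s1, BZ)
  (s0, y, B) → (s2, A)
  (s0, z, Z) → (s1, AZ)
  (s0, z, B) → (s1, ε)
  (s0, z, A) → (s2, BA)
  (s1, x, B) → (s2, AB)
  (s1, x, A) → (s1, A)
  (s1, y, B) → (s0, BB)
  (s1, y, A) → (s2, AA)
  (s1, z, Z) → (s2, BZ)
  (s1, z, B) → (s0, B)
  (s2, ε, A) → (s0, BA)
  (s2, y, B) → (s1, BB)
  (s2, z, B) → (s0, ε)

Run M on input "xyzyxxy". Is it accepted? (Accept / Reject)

Reject

(s0, xyzyxxy, Z) ⊢ (s1, yzyxxy, AZ) ⊢ (s2, zyxxy, AAZ) ⊢ (s0, zyxxy, BAAZ) ⊢ (s1, yxxy, AAZ) ⊢ (s2, xxy, AAAZ) ⊢ (s0, xxy, BAAAZ)
No transition applies at (s0, xxy, BAAAZ); input not fully consumed.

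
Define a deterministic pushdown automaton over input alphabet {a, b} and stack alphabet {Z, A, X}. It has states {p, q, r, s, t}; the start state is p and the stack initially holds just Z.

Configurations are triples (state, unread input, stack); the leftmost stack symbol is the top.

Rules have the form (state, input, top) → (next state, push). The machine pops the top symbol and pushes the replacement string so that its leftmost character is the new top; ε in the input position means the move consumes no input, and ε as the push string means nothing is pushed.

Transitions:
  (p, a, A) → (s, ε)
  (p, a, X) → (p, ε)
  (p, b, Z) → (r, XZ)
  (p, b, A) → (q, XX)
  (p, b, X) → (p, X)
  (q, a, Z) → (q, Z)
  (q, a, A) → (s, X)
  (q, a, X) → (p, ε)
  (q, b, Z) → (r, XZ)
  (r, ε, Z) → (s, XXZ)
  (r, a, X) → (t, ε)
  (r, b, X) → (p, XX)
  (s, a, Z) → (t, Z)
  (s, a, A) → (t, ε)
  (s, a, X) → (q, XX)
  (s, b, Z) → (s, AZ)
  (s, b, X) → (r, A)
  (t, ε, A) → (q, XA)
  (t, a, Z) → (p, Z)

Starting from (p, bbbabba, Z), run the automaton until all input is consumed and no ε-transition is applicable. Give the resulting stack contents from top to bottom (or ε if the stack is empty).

(p, bbbabba, Z)
  read b, top Z: go to r, push XZ → (r, bbabba, XZ)
  read b, top X: go to p, push XX → (p, babba, XXZ)
  read b, top X: go to p, push X → (p, abba, XXZ)
  read a, top X: go to p, push ε → (p, bba, XZ)
  read b, top X: go to p, push X → (p, ba, XZ)
  read b, top X: go to p, push X → (p, a, XZ)
  read a, top X: go to p, push ε → (p, ε, Z)
All input consumed in state p with stack Z.

Z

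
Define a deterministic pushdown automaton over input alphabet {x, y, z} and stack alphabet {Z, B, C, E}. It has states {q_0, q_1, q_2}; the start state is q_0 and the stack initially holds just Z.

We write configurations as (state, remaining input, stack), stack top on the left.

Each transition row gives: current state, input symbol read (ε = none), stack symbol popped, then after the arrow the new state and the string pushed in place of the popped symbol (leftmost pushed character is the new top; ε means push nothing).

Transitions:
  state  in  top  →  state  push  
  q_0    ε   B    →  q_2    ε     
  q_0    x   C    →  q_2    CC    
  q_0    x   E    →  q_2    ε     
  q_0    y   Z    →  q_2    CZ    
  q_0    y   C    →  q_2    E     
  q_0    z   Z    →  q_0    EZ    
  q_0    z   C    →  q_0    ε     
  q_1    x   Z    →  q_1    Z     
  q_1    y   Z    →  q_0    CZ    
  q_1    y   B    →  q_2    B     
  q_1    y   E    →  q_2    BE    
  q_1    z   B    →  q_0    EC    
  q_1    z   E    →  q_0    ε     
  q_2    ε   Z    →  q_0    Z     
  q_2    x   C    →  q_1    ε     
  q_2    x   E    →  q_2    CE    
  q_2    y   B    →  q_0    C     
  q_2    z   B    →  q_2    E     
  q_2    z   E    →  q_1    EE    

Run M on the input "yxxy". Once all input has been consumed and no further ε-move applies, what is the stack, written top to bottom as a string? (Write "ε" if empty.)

(q_0, yxxy, Z)
  read y, top Z: go to q_2, push CZ → (q_2, xxy, CZ)
  read x, top C: go to q_1, push ε → (q_1, xy, Z)
  read x, top Z: go to q_1, push Z → (q_1, y, Z)
  read y, top Z: go to q_0, push CZ → (q_0, ε, CZ)
All input consumed in state q_0 with stack CZ.

CZ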